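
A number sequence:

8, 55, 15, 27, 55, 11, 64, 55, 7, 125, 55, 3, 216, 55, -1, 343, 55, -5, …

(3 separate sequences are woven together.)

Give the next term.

Read the sequence 3 terms at a time; column i is its own pattern.
Track A = 8, 27, 64, 125, 216, 343: perfect cubes starting at 2³.
Track B = 55, 55, 55, 55, 55, 55: always 55.
Track C = 15, 11, 7, 3, -1, -5: arithmetic with common difference −4.
Position 19 → track A, term 7 = 512.

512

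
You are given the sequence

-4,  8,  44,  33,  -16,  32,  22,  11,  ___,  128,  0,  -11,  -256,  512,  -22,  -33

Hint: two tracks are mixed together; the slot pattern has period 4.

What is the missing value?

The slot pattern repeats as AABB (period 4), so there are 2 interleaved tracks.
Subsequence A is -4, 8, -16, 32, ?, 128, -256, 512, which is a geometric progression (common ratio -2).
Subsequence B is 44, 33, 22, 11, 0, -11, -22, -33, which is linear: a_n = 55 − 11·n.
Filling subsequence A at index 5 by its rule yields -64.

-64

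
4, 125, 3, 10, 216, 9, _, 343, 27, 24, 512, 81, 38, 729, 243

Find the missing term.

Taking every 3rd term gives 3 separate tracks.
Track A: 4, 10, ?, 24, 38 — each term equals the sum of the previous two.
Track B: 125, 216, 343, 512, 729 — the cubes 5³, 6³, 7³, ….
Track C: 3, 9, 27, 81, 243 — successive powers of 3.
So the missing entry in track A is 14.

14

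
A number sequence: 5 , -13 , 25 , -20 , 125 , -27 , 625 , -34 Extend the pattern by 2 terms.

3125, -41

Split by position mod 2 into 2 tracks.
Track A: 5, 25, 125, 625 (geometric with ratio 5).
Track B: -13, -20, -27, -34 (subtracting 7 each time).
The 9th slot belongs to track A; its 5th term is 3125.
The 10th slot belongs to track B; its 5th term is -41.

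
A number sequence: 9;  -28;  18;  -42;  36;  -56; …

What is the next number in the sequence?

72

Split by position mod 2 into 2 tracks.
Stream A is 9, 18, 36, which is multiplying by 2 each time.
Stream B is -28, -42, -56, which is arithmetic, step −14.
Position 7 → stream A, term 4 = 72.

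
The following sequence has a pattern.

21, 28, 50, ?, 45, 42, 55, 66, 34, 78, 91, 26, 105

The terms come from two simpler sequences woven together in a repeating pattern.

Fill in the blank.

Positions follow the repeating pattern AAB; grouping by letter gives 2 tracks.
Stream A: 21, 28, ?, 45, 55, 66, 78, 91, 105 — the triangular numbers T_6, T_7, ….
Stream B: 50, 42, 34, 26 — arithmetic, step −8.
Filling stream A at index 3 by its rule yields 36.

36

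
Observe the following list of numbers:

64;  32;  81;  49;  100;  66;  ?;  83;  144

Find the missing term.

Split by position mod 2 into 2 tracks.
Track A is 64, 81, 100, ?, 144, which is consecutive squares n² from n = 8.
Track B is 32, 49, 66, 83, which is adding 17 each time.
The gap is track A's term 4; the rule gives 121.

121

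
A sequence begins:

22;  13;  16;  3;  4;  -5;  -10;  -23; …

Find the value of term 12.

-49

Positions follow the repeating pattern AABB; grouping by letter gives 2 tracks.
Track A = 22, 13, 4, -5: subtracting 9 each time.
Track B = 16, 3, -10, -23: arithmetic with common difference −13.
Position 12 falls in track B as its term 6, giving -49.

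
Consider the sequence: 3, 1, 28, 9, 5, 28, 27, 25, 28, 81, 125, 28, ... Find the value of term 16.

Read the sequence 3 terms at a time; column i is its own pattern.
Track A is 3, 9, 27, 81, which is powers 3^1, 3^2, 3^3, ….
Track B is 1, 5, 25, 125, which is geometric with ratio 5.
Track C is 28, 28, 28, 28, which is always 28.
Position 16 falls in track A as its term 6, giving 729.

729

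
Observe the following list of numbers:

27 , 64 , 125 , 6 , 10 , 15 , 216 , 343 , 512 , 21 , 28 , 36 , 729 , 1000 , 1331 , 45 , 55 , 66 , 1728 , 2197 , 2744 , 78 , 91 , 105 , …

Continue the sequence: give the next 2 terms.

Reading positions in blocks of 6 reveals the pattern AAABBB — 2 tracks woven together.
Track A: 27, 64, 125, 216, 343, 512, 729, 1000, 1331, 1728, 2197, 2744 — the cubes 3³, 4³, 5³, ….
Track B: 6, 10, 15, 21, 28, 36, 45, 55, 66, 78, 91, 105 — the triangular numbers T_3, T_4, ….
The 25th slot belongs to track A; its 13th term is 3375.
Position 26 → track A, term 14 = 4096.

3375, 4096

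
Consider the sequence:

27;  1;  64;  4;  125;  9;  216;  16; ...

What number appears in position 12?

Taking every 2nd term gives 2 separate tracks.
Stream A = 27, 64, 125, 216: consecutive cubes n³ from n = 3.
Stream B = 1, 4, 9, 16: the squares 1², 2², 3², ….
Position 12 → stream B, term 6 = 36.

36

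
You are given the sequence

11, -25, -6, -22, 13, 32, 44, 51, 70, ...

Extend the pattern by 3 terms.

Reading positions in blocks of 3 reveals the pattern ABB — 2 tracks woven together.
Track A is 11, -22, 44, which is geometric with ratio -2.
Track B is -25, -6, 13, 32, 51, 70, which is linear: a_n = -44 + 19·n.
The 10th slot belongs to track A; its 4th term is -88.
Position 11 → track B, term 7 = 89.
The 12th slot belongs to track B; its 8th term is 108.

-88, 89, 108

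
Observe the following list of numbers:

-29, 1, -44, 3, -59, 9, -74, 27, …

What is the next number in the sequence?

Positions 1, 3, 5, … form one subsequence and positions 2, 4, 6, … form another.
Subsequence A is -29, -44, -59, -74, which is linear: a_n = -14 − 15·n.
Subsequence B is 1, 3, 9, 27, which is powers of 3.
Position 9 falls in subsequence A as its term 5, giving -89.

-89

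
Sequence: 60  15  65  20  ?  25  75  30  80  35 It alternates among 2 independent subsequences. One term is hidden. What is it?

70

Odd-indexed and even-indexed terms follow separate rules.
Track A is 60, 65, ?, 75, 80, which is arithmetic, step +5.
Track B is 15, 20, 25, 30, 35, which is arithmetic, step +5.
Track A's pattern makes the blank 70.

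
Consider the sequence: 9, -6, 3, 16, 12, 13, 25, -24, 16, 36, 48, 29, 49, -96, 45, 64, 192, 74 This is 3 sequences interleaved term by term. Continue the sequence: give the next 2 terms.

81, -384

The terms cycle through 3 interleaved subsequences.
Track A: 9, 16, 25, 36, 49, 64. The squares 3², 4², 5², ….
Track B: -6, 12, -24, 48, -96, 192. Geometric, ×-2 each step.
Track C: 3, 13, 16, 29, 45, 74. Fibonacci-style (each term is the sum of the two before it).
The 19th slot belongs to track A; its 7th term is 81.
Position 20 → track B, term 7 = -384.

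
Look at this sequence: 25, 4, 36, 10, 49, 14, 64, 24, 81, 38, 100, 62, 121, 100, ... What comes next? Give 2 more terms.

144, 162

Split by position mod 2 into 2 tracks.
Subsequence A = 25, 36, 49, 64, 81, 100, 121: the squares 5², 6², 7², ….
Subsequence B = 4, 10, 14, 24, 38, 62, 100: Fibonacci-style (each term is the sum of the two before it).
Term 15 comes from subsequence A (its 8th entry): 144.
Position 16 → subsequence B, term 8 = 162.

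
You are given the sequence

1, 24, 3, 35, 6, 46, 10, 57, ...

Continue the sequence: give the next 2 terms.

15, 68

Odd-indexed and even-indexed terms follow separate rules.
Subsequence A: 1, 3, 6, 10 (triangular numbers n(n+1)/2 for n = 1, 2, …).
Subsequence B: 24, 35, 46, 57 (linear: a_n = 13 + 11·n).
Position 9 falls in subsequence A as its term 5, giving 15.
Position 10 falls in subsequence B as its term 5, giving 68.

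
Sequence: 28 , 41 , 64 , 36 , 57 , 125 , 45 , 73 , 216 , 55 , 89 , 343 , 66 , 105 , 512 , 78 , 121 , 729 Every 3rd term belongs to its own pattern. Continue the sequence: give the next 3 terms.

91, 137, 1000

The terms cycle through 3 interleaved subsequences.
Track A = 28, 36, 45, 55, 66, 78: the triangular numbers T_7, T_8, ….
Track B = 41, 57, 73, 89, 105, 121: arithmetic, step +16.
Track C = 64, 125, 216, 343, 512, 729: the cubes 4³, 5³, 6³, ….
Term 19 comes from track A (its 7th entry): 91.
Position 20 falls in track B as its term 7, giving 137.
Position 21 → track C, term 7 = 1000.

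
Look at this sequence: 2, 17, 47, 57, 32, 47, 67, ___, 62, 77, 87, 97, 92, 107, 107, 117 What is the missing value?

77

Reading positions in blocks of 4 reveals the pattern AABB — 2 tracks woven together.
Track A: 2, 17, 32, 47, 62, 77, 92, 107. Arithmetic, step +15.
Track B: 47, 57, 67, ?, 87, 97, 107, 117. Linear: a_n = 37 + 10·n.
The gap is track B's term 4; the rule gives 77.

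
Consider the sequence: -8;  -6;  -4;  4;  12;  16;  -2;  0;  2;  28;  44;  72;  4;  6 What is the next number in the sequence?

8

Reading positions in blocks of 6 reveals the pattern AAABBB — 2 tracks woven together.
Subsequence A is -8, -6, -4, -2, 0, 2, 4, 6, which is adding 2 each time.
Subsequence B is 4, 12, 16, 28, 44, 72, which is each term equals the sum of the previous two.
The 15th slot belongs to subsequence A; its 9th term is 8.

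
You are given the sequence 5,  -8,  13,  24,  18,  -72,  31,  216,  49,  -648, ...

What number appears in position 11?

80

Odd-indexed and even-indexed terms follow separate rules.
Stream A is 5, 13, 18, 31, 49, which is each term equals the sum of the previous two.
Stream B is -8, 24, -72, 216, -648, which is multiplying by -3 each time.
Term 11 comes from stream A (its 6th entry): 80.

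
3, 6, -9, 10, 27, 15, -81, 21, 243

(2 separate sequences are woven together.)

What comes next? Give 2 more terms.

28, -729

Odd-indexed and even-indexed terms follow separate rules.
Track A is 3, -9, 27, -81, 243, which is multiplying by -3 each time.
Track B is 6, 10, 15, 21, which is triangular numbers n(n+1)/2 for n = 3, 4, ….
Term 10 comes from track B (its 5th entry): 28.
Position 11 → track A, term 6 = -729.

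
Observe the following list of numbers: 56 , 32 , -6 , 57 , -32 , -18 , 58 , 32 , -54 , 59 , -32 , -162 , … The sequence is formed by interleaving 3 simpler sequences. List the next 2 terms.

Split by position mod 3 into 3 tracks.
Subsequence A is 56, 57, 58, 59, which is adding 1 each time.
Subsequence B is 32, -32, 32, -32, which is the oscillation 32·(−1)^(n+1).
Subsequence C is -6, -18, -54, -162, which is multiplying by 3 each time.
Term 13 comes from subsequence A (its 5th entry): 60.
Position 14 falls in subsequence B as its term 5, giving 32.

60, 32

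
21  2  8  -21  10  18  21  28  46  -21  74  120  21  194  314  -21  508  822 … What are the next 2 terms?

The slot pattern repeats as ABB (period 3), so there are 2 interleaved tracks.
Stream A: 21, -21, 21, -21, 21, -21. Alternating ±21.
Stream B: 2, 8, 10, 18, 28, 46, 74, 120, 194, 314, 508, 822. Fibonacci-style (each term is the sum of the two before it).
The 19th slot belongs to stream A; its 7th term is 21.
Position 20 falls in stream B as its term 13, giving 1330.

21, 1330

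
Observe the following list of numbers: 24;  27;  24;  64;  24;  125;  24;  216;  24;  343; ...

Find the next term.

24

The terms cycle through 2 interleaved subsequences.
Track A is 24, 24, 24, 24, 24, which is always 24.
Track B is 27, 64, 125, 216, 343, which is consecutive cubes n³ from n = 3.
The 11th slot belongs to track A; its 6th term is 24.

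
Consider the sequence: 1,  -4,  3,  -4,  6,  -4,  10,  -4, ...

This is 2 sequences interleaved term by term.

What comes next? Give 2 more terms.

Taking every 2nd term gives 2 separate tracks.
Track A is 1, 3, 6, 10, which is triangular numbers n(n+1)/2 for n = 1, 2, ….
Track B is -4, -4, -4, -4, which is always -4.
Term 9 comes from track A (its 5th entry): 15.
Term 10 comes from track B (its 5th entry): -4.

15, -4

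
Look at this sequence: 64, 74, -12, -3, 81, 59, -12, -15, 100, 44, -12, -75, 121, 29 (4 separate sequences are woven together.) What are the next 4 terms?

Split by position mod 4: positions 1, 5, 9, … form one track, and each other residue class forms its own.
Subsequence A = 64, 81, 100, 121: perfect squares starting at 8².
Subsequence B = 74, 59, 44, 29: arithmetic, step −15.
Subsequence C = -12, -12, -12: constant -12.
Subsequence D = -3, -15, -75: a geometric progression (common ratio 5).
Position 15 falls in subsequence C as its term 4, giving -12.
Term 16 comes from subsequence D (its 4th entry): -375.
Position 17 → subsequence A, term 5 = 144.
Position 18 → subsequence B, term 5 = 14.

-12, -375, 144, 14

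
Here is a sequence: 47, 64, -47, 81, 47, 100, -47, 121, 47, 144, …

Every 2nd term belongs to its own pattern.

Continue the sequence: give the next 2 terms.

Taking every 2nd term gives 2 separate tracks.
Track A: 47, -47, 47, -47, 47 — oscillating between 47 and -47.
Track B: 64, 81, 100, 121, 144 — the squares 8², 9², 10², ….
Position 11 → track A, term 6 = -47.
Position 12 falls in track B as its term 6, giving 169.

-47, 169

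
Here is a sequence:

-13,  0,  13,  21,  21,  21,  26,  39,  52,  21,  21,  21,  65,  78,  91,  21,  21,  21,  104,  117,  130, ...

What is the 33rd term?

208

Positions follow the repeating pattern AAABBB; grouping by letter gives 2 tracks.
Subsequence A: -13, 0, 13, 26, 39, 52, 65, 78, 91, 104, 117, 130 — adding 13 each time.
Subsequence B: 21, 21, 21, 21, 21, 21, 21, 21, 21 — the constant sequence 21.
Position 33 falls in subsequence A as its term 18, giving 208.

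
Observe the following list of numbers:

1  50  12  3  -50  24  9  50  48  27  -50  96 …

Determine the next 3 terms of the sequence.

81, 50, 192

Read the sequence 3 terms at a time; column i is its own pattern.
Stream A: 1, 3, 9, 27 — powers 3^0, 3^1, 3^2, ….
Stream B: 50, -50, 50, -50 — alternating ±50.
Stream C: 12, 24, 48, 96 — a geometric progression (common ratio 2).
Term 13 comes from stream A (its 5th entry): 81.
Position 14 → stream B, term 5 = 50.
Position 15 → stream C, term 5 = 192.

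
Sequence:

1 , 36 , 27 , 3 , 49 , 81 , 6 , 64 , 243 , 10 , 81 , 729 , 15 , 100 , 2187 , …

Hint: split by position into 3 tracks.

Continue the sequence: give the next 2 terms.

21, 121

The terms cycle through 3 interleaved subsequences.
Track A: 1, 3, 6, 10, 15 (triangular numbers starting at T_1).
Track B: 36, 49, 64, 81, 100 (perfect squares starting at 6²).
Track C: 27, 81, 243, 729, 2187 (powers of 3).
The 16th slot belongs to track A; its 6th term is 21.
Term 17 comes from track B (its 6th entry): 121.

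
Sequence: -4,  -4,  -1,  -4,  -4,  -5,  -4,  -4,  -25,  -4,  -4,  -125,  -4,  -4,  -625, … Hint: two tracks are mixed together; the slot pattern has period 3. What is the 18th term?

Positions follow the repeating pattern AAB; grouping by letter gives 2 tracks.
Track A = -4, -4, -4, -4, -4, -4, -4, -4, -4, -4: constant -4.
Track B = -1, -5, -25, -125, -625: a geometric progression (common ratio 5).
Position 18 falls in track B as its term 6, giving -3125.

-3125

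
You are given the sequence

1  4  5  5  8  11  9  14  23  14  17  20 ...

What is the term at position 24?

Reading positions in blocks of 6 reveals the pattern AAABBB — 2 tracks woven together.
Track A = 1, 4, 5, 9, 14, 23: each term equals the sum of the previous two.
Track B = 5, 8, 11, 14, 17, 20: adding 3 each time.
Term 24 comes from track B (its 12th entry): 38.

38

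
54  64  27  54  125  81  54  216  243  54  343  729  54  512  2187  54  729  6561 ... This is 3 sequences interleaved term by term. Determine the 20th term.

The terms cycle through 3 interleaved subsequences.
Track A = 54, 54, 54, 54, 54, 54: constant 54.
Track B = 64, 125, 216, 343, 512, 729: consecutive cubes n³ from n = 4.
Track C = 27, 81, 243, 729, 2187, 6561: powers 3^3, 3^4, 3^5, ….
Position 20 → track B, term 7 = 1000.

1000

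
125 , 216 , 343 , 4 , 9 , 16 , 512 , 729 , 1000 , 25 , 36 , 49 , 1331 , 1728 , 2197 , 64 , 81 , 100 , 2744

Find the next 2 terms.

Positions follow the repeating pattern AAABBB; grouping by letter gives 2 tracks.
Track A is 125, 216, 343, 512, 729, 1000, 1331, 1728, 2197, 2744, which is consecutive cubes n³ from n = 5.
Track B is 4, 9, 16, 25, 36, 49, 64, 81, 100, which is consecutive squares n² from n = 2.
Position 20 → track A, term 11 = 3375.
The 21st slot belongs to track A; its 12th term is 4096.

3375, 4096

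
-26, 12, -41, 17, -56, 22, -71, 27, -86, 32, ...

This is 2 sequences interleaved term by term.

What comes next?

Positions 1, 3, 5, … form one subsequence and positions 2, 4, 6, … form another.
Stream A: -26, -41, -56, -71, -86 (linear: a_n = -11 − 15·n).
Stream B: 12, 17, 22, 27, 32 (arithmetic with common difference +5).
Term 11 comes from stream A (its 6th entry): -101.

-101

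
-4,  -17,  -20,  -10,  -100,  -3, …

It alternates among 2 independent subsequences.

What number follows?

Taking every 2nd term gives 2 separate tracks.
Subsequence A = -4, -20, -100: geometric with ratio 5.
Subsequence B = -17, -10, -3: arithmetic with common difference +7.
Term 7 comes from subsequence A (its 4th entry): -500.

-500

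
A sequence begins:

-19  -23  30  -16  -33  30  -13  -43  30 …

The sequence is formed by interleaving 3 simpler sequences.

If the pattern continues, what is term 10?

-10

Taking every 3rd term gives 3 separate tracks.
Track A is -19, -16, -13, which is adding 3 each time.
Track B is -23, -33, -43, which is arithmetic, step −10.
Track C is 30, 30, 30, which is constant 30.
Position 10 falls in track A as its term 4, giving -10.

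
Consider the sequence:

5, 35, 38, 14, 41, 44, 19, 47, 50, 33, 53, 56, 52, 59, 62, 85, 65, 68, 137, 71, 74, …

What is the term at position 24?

The slot pattern repeats as ABB (period 3), so there are 2 interleaved tracks.
Track A = 5, 14, 19, 33, 52, 85, 137: Fibonacci-style (each term is the sum of the two before it).
Track B = 35, 38, 41, 44, 47, 50, 53, 56, 59, 62, 65, 68, 71, 74: arithmetic with common difference +3.
Term 24 comes from track B (its 16th entry): 80.

80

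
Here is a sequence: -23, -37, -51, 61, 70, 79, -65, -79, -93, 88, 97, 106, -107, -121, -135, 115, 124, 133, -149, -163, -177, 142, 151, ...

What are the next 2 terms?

160, -191

Reading positions in blocks of 6 reveals the pattern AAABBB — 2 tracks woven together.
Track A: -23, -37, -51, -65, -79, -93, -107, -121, -135, -149, -163, -177 (subtracting 14 each time).
Track B: 61, 70, 79, 88, 97, 106, 115, 124, 133, 142, 151 (arithmetic, step +9).
The 24th slot belongs to track B; its 12th term is 160.
Term 25 comes from track A (its 13th entry): -191.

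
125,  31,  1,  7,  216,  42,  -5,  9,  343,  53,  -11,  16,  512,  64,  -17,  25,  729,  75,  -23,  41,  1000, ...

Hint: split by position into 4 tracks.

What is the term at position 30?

Split by position mod 4 into 4 tracks.
Track A: 125, 216, 343, 512, 729, 1000 — consecutive cubes n³ from n = 5.
Track B: 31, 42, 53, 64, 75 — arithmetic with common difference +11.
Track C: 1, -5, -11, -17, -23 — arithmetic, step −6.
Track D: 7, 9, 16, 25, 41 — a Fibonacci-like recurrence a_n = a_{n-1} + a_{n-2}.
Position 30 → track B, term 8 = 108.

108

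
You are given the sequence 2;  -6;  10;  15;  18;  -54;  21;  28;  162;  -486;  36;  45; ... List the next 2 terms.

Positions follow the repeating pattern AABB; grouping by letter gives 2 tracks.
Track A = 2, -6, 18, -54, 162, -486: multiplying by -3 each time.
Track B = 10, 15, 21, 28, 36, 45: triangular numbers n(n+1)/2 for n = 4, 5, ….
Position 13 falls in track A as its term 7, giving 1458.
Position 14 → track A, term 8 = -4374.

1458, -4374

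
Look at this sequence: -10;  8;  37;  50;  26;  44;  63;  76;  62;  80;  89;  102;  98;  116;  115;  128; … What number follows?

134

Reading positions in blocks of 4 reveals the pattern AABB — 2 tracks woven together.
Subsequence A is -10, 8, 26, 44, 62, 80, 98, 116, which is linear: a_n = -28 + 18·n.
Subsequence B is 37, 50, 63, 76, 89, 102, 115, 128, which is adding 13 each time.
Term 17 comes from subsequence A (its 9th entry): 134.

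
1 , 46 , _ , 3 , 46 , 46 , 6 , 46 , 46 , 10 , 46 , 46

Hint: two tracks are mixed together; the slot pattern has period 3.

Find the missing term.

46

Positions follow the repeating pattern ABB; grouping by letter gives 2 tracks.
Track A is 1, 3, 6, 10, which is the triangular numbers T_1, T_2, ….
Track B is 46, ?, 46, 46, 46, 46, 46, 46, which is constant 46.
So the missing entry in track B is 46.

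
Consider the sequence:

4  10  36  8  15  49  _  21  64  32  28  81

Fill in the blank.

16

The terms cycle through 3 interleaved subsequences.
Track A: 4, 8, ?, 32. A geometric progression (common ratio 2).
Track B: 10, 15, 21, 28. The triangular numbers T_4, T_5, ….
Track C: 36, 49, 64, 81. The squares 6², 7², 8², ….
Track A's pattern makes the blank 16.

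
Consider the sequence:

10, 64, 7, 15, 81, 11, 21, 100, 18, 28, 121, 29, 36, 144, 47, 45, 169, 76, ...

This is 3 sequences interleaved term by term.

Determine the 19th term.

55

Taking every 3rd term gives 3 separate tracks.
Track A: 10, 15, 21, 28, 36, 45 — the triangular numbers T_4, T_5, ….
Track B: 64, 81, 100, 121, 144, 169 — consecutive squares n² from n = 8.
Track C: 7, 11, 18, 29, 47, 76 — a Fibonacci-like recurrence a_n = a_{n-1} + a_{n-2}.
Position 19 falls in track A as its term 7, giving 55.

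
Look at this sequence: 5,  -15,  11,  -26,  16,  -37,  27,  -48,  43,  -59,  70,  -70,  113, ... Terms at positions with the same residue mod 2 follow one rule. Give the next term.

-81

Taking every 2nd term gives 2 separate tracks.
Subsequence A: 5, 11, 16, 27, 43, 70, 113 (each term equals the sum of the previous two).
Subsequence B: -15, -26, -37, -48, -59, -70 (arithmetic, step −11).
Position 14 → subsequence B, term 7 = -81.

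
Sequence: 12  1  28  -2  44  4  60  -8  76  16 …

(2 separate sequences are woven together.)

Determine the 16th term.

The terms cycle through 2 interleaved subsequences.
Stream A: 12, 28, 44, 60, 76. Arithmetic, step +16.
Stream B: 1, -2, 4, -8, 16. Geometric, ×-2 each step.
Position 16 falls in stream B as its term 8, giving -128.

-128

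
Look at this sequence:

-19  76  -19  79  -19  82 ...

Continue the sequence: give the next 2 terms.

Split by position mod 2 into 2 tracks.
Track A = -19, -19, -19: constant -19.
Track B = 76, 79, 82: linear: a_n = 73 + 3·n.
Position 7 → track A, term 4 = -19.
Position 8 falls in track B as its term 4, giving 85.

-19, 85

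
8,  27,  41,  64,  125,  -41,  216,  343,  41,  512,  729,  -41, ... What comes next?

1000

The slot pattern repeats as AAB (period 3), so there are 2 interleaved tracks.
Stream A: 8, 27, 64, 125, 216, 343, 512, 729. Consecutive cubes n³ from n = 2.
Stream B: 41, -41, 41, -41. The oscillation 41·(−1)^(n+1).
Position 13 falls in stream A as its term 9, giving 1000.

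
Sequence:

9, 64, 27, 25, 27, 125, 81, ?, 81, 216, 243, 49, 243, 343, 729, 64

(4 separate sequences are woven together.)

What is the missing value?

Taking every 4th term gives 4 separate tracks.
Track A is 9, 27, 81, 243, which is geometric with ratio 3.
Track B is 64, 125, 216, 343, which is perfect cubes starting at 4³.
Track C is 27, 81, 243, 729, which is powers of 3.
Track D is 25, ?, 49, 64, which is consecutive squares n² from n = 5.
Filling track D at index 2 by its rule yields 36.

36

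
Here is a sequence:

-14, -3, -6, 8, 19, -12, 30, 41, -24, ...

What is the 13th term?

74

The slot pattern repeats as AAB (period 3), so there are 2 interleaved tracks.
Stream A = -14, -3, 8, 19, 30, 41: arithmetic, step +11.
Stream B = -6, -12, -24: geometric, ×2 each step.
Term 13 comes from stream A (its 9th entry): 74.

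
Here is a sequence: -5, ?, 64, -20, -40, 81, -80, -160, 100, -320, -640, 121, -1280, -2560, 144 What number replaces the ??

-10

The slot pattern repeats as AAB (period 3), so there are 2 interleaved tracks.
Stream A is -5, ?, -20, -40, -80, -160, -320, -640, -1280, -2560, which is a geometric progression (common ratio 2).
Stream B is 64, 81, 100, 121, 144, which is the squares 8², 9², 10², ….
Filling stream A at index 2 by its rule yields -10.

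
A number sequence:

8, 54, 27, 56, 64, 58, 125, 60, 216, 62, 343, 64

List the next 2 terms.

512, 66

Odd-indexed and even-indexed terms follow separate rules.
Track A: 8, 27, 64, 125, 216, 343 — perfect cubes starting at 2³.
Track B: 54, 56, 58, 60, 62, 64 — adding 2 each time.
Position 13 → track A, term 7 = 512.
Position 14 → track B, term 7 = 66.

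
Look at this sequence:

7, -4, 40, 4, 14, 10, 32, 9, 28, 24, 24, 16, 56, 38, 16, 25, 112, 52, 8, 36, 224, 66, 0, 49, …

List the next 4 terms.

448, 80, -8, 64

Read the sequence 4 terms at a time; column i is its own pattern.
Stream A: 7, 14, 28, 56, 112, 224. Geometric, ×2 each step.
Stream B: -4, 10, 24, 38, 52, 66. Adding 14 each time.
Stream C: 40, 32, 24, 16, 8, 0. Linear: a_n = 48 − 8·n.
Stream D: 4, 9, 16, 25, 36, 49. Perfect squares starting at 2².
Position 25 falls in stream A as its term 7, giving 448.
Term 26 comes from stream B (its 7th entry): 80.
Position 27 → stream C, term 7 = -8.
Term 28 comes from stream D (its 7th entry): 64.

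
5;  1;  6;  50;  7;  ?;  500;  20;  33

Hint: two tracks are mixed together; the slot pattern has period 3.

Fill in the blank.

Reading positions in blocks of 3 reveals the pattern ABB — 2 tracks woven together.
Stream A: 5, 50, 500 — geometric, ×10 each step.
Stream B: 1, 6, 7, ?, 20, 33 — each term equals the sum of the previous two.
The gap is stream B's term 4; the rule gives 13.

13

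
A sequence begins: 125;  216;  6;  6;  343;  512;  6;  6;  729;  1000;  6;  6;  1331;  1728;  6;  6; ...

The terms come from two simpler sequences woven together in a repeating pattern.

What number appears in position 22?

The slot pattern repeats as AABB (period 4), so there are 2 interleaved tracks.
Stream A is 125, 216, 343, 512, 729, 1000, 1331, 1728, which is consecutive cubes n³ from n = 5.
Stream B is 6, 6, 6, 6, 6, 6, 6, 6, which is constant 6.
Term 22 comes from stream A (its 12th entry): 4096.

4096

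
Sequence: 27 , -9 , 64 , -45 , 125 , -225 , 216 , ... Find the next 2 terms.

-1125, 343

Odd-indexed and even-indexed terms follow separate rules.
Subsequence A: 27, 64, 125, 216 — consecutive cubes n³ from n = 3.
Subsequence B: -9, -45, -225 — geometric, ×5 each step.
The 8th slot belongs to subsequence B; its 4th term is -1125.
The 9th slot belongs to subsequence A; its 5th term is 343.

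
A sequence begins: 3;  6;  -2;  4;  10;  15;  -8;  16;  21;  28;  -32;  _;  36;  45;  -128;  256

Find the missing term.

Reading positions in blocks of 4 reveals the pattern AABB — 2 tracks woven together.
Track A is 3, 6, 10, 15, 21, 28, 36, 45, which is the triangular numbers T_2, T_3, ….
Track B is -2, 4, -8, 16, -32, ?, -128, 256, which is a geometric progression (common ratio -2).
Track B's pattern makes the blank 64.

64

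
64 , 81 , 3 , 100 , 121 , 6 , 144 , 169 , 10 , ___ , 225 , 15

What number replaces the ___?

196

Positions follow the repeating pattern AAB; grouping by letter gives 2 tracks.
Track A = 64, 81, 100, 121, 144, 169, ?, 225: perfect squares starting at 8².
Track B = 3, 6, 10, 15: triangular numbers starting at T_2.
Track A's pattern makes the blank 196.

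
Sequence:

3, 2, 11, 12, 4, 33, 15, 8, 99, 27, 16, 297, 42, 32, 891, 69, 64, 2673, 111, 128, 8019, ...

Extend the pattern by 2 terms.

Read the sequence 3 terms at a time; column i is its own pattern.
Stream A = 3, 12, 15, 27, 42, 69, 111: each term equals the sum of the previous two.
Stream B = 2, 4, 8, 16, 32, 64, 128: powers 2^1, 2^2, 2^3, ….
Stream C = 11, 33, 99, 297, 891, 2673, 8019: geometric with ratio 3.
Position 22 → stream A, term 8 = 180.
Position 23 falls in stream B as its term 8, giving 256.

180, 256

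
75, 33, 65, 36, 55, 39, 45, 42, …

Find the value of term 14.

The terms cycle through 2 interleaved subsequences.
Stream A: 75, 65, 55, 45 (arithmetic with common difference −10).
Stream B: 33, 36, 39, 42 (adding 3 each time).
Term 14 comes from stream B (its 7th entry): 51.

51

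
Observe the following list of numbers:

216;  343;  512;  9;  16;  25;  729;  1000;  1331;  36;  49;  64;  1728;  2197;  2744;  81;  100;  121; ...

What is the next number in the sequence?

3375

The slot pattern repeats as AAABBB (period 6), so there are 2 interleaved tracks.
Track A: 216, 343, 512, 729, 1000, 1331, 1728, 2197, 2744 — consecutive cubes n³ from n = 6.
Track B: 9, 16, 25, 36, 49, 64, 81, 100, 121 — consecutive squares n² from n = 3.
The 19th slot belongs to track A; its 10th term is 3375.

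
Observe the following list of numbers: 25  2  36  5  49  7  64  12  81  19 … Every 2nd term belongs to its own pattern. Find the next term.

Split by position mod 2 into 2 tracks.
Track A is 25, 36, 49, 64, 81, which is consecutive squares n² from n = 5.
Track B is 2, 5, 7, 12, 19, which is Fibonacci-style (each term is the sum of the two before it).
The 11th slot belongs to track A; its 6th term is 100.

100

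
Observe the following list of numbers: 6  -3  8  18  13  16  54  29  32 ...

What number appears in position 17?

77

Split by position mod 3 into 3 tracks.
Subsequence A = 6, 18, 54: multiplying by 3 each time.
Subsequence B = -3, 13, 29: arithmetic with common difference +16.
Subsequence C = 8, 16, 32: powers of 2.
Term 17 comes from subsequence B (its 6th entry): 77.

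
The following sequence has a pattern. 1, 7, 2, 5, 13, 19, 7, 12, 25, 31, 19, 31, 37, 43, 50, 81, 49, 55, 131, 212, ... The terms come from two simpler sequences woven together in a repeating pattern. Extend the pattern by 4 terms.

Reading positions in blocks of 4 reveals the pattern AABB — 2 tracks woven together.
Track A: 1, 7, 13, 19, 25, 31, 37, 43, 49, 55 — adding 6 each time.
Track B: 2, 5, 7, 12, 19, 31, 50, 81, 131, 212 — each term equals the sum of the previous two.
Position 21 → track A, term 11 = 61.
The 22nd slot belongs to track A; its 12th term is 67.
Term 23 comes from track B (its 11th entry): 343.
Position 24 falls in track B as its term 12, giving 555.

61, 67, 343, 555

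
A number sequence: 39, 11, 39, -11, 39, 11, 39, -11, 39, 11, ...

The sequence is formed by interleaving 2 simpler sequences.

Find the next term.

The terms cycle through 2 interleaved subsequences.
Track A: 39, 39, 39, 39, 39 (the constant sequence 39).
Track B: 11, -11, 11, -11, 11 (the oscillation 11·(−1)^(n+1)).
Position 11 → track A, term 6 = 39.

39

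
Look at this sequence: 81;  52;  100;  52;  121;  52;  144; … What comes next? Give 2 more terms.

Taking every 2nd term gives 2 separate tracks.
Subsequence A: 81, 100, 121, 144. The squares 9², 10², 11², ….
Subsequence B: 52, 52, 52. Always 52.
Term 8 comes from subsequence B (its 4th entry): 52.
Term 9 comes from subsequence A (its 5th entry): 169.

52, 169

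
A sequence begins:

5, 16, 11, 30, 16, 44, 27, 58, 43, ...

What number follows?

Positions 1, 3, 5, … form one subsequence and positions 2, 4, 6, … form another.
Track A = 5, 11, 16, 27, 43: each term equals the sum of the previous two.
Track B = 16, 30, 44, 58: adding 14 each time.
The 10th slot belongs to track B; its 5th term is 72.

72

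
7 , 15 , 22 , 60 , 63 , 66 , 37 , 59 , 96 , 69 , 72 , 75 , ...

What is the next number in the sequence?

155

Positions follow the repeating pattern AAABBB; grouping by letter gives 2 tracks.
Subsequence A = 7, 15, 22, 37, 59, 96: Fibonacci-style (each term is the sum of the two before it).
Subsequence B = 60, 63, 66, 69, 72, 75: adding 3 each time.
The 13th slot belongs to subsequence A; its 7th term is 155.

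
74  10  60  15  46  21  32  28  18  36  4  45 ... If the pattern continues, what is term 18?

78

Taking every 2nd term gives 2 separate tracks.
Track A: 74, 60, 46, 32, 18, 4 — arithmetic with common difference −14.
Track B: 10, 15, 21, 28, 36, 45 — triangular numbers starting at T_4.
Position 18 falls in track B as its term 9, giving 78.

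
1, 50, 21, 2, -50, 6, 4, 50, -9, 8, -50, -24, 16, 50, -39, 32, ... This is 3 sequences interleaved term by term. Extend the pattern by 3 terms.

Read the sequence 3 terms at a time; column i is its own pattern.
Track A = 1, 2, 4, 8, 16, 32: powers of 2.
Track B = 50, -50, 50, -50, 50: oscillating between 50 and -50.
Track C = 21, 6, -9, -24, -39: linear: a_n = 36 − 15·n.
Term 17 comes from track B (its 6th entry): -50.
Position 18 falls in track C as its term 6, giving -54.
Position 19 → track A, term 7 = 64.

-50, -54, 64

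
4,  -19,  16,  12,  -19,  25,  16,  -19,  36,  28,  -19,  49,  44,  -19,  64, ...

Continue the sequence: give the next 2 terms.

Taking every 3rd term gives 3 separate tracks.
Track A: 4, 12, 16, 28, 44 — Fibonacci-style (each term is the sum of the two before it).
Track B: -19, -19, -19, -19, -19 — always -19.
Track C: 16, 25, 36, 49, 64 — consecutive squares n² from n = 4.
Position 16 falls in track A as its term 6, giving 72.
Term 17 comes from track B (its 6th entry): -19.

72, -19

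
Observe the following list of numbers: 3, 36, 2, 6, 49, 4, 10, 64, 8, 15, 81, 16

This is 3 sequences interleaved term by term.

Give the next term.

21

Split by position mod 3: positions 1, 4, 7, … form one track, and each other residue class forms its own.
Subsequence A is 3, 6, 10, 15, which is triangular numbers n(n+1)/2 for n = 2, 3, ….
Subsequence B is 36, 49, 64, 81, which is consecutive squares n² from n = 6.
Subsequence C is 2, 4, 8, 16, which is successive powers of 2.
Position 13 falls in subsequence A as its term 5, giving 21.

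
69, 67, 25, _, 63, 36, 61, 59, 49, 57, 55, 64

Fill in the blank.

65

Reading positions in blocks of 3 reveals the pattern AAB — 2 tracks woven together.
Track A: 69, 67, ?, 63, 61, 59, 57, 55. Linear: a_n = 71 − 2·n.
Track B: 25, 36, 49, 64. Perfect squares starting at 5².
Track A's pattern makes the blank 65.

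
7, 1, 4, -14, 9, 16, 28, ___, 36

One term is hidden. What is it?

Positions follow the repeating pattern ABB; grouping by letter gives 2 tracks.
Stream A: 7, -14, 28 — multiplying by -2 each time.
Stream B: 1, 4, 9, 16, ?, 36 — perfect squares starting at 1².
Stream B's pattern makes the blank 25.

25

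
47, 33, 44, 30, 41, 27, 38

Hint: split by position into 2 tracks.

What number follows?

Taking every 2nd term gives 2 separate tracks.
Track A: 47, 44, 41, 38 — arithmetic, step −3.
Track B: 33, 30, 27 — linear: a_n = 36 − 3·n.
Position 8 falls in track B as its term 4, giving 24.

24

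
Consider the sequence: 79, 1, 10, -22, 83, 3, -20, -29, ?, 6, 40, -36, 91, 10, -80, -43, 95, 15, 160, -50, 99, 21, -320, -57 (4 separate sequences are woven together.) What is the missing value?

Taking every 4th term gives 4 separate tracks.
Track A = 79, 83, ?, 91, 95, 99: arithmetic with common difference +4.
Track B = 1, 3, 6, 10, 15, 21: the triangular numbers T_1, T_2, ….
Track C = 10, -20, 40, -80, 160, -320: a geometric progression (common ratio -2).
Track D = -22, -29, -36, -43, -50, -57: subtracting 7 each time.
Track A's pattern makes the blank 87.

87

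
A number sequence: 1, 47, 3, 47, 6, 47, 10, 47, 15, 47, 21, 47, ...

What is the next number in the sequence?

Odd-indexed and even-indexed terms follow separate rules.
Track A = 1, 3, 6, 10, 15, 21: triangular numbers starting at T_1.
Track B = 47, 47, 47, 47, 47, 47: always 47.
The 13th slot belongs to track A; its 7th term is 28.

28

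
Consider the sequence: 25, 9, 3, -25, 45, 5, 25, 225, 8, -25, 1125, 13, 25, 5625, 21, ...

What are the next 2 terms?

Read the sequence 3 terms at a time; column i is its own pattern.
Stream A: 25, -25, 25, -25, 25. Alternating ±25.
Stream B: 9, 45, 225, 1125, 5625. A geometric progression (common ratio 5).
Stream C: 3, 5, 8, 13, 21. Fibonacci-style (each term is the sum of the two before it).
Position 16 → stream A, term 6 = -25.
The 17th slot belongs to stream B; its 6th term is 28125.

-25, 28125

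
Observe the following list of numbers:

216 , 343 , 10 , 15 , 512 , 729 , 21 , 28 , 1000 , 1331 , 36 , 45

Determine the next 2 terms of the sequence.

Positions follow the repeating pattern AABB; grouping by letter gives 2 tracks.
Stream A: 216, 343, 512, 729, 1000, 1331 (perfect cubes starting at 6³).
Stream B: 10, 15, 21, 28, 36, 45 (triangular numbers starting at T_4).
Position 13 falls in stream A as its term 7, giving 1728.
Term 14 comes from stream A (its 8th entry): 2197.

1728, 2197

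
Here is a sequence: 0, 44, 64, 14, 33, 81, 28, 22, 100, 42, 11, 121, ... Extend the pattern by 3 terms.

Split by position mod 3 into 3 tracks.
Track A: 0, 14, 28, 42 (arithmetic with common difference +14).
Track B: 44, 33, 22, 11 (linear: a_n = 55 − 11·n).
Track C: 64, 81, 100, 121 (perfect squares starting at 8²).
Term 13 comes from track A (its 5th entry): 56.
Position 14 falls in track B as its term 5, giving 0.
Position 15 → track C, term 5 = 144.

56, 0, 144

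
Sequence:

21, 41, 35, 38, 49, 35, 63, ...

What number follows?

The terms cycle through 2 interleaved subsequences.
Stream A: 21, 35, 49, 63. Arithmetic, step +14.
Stream B: 41, 38, 35. Subtracting 3 each time.
Position 8 → stream B, term 4 = 32.

32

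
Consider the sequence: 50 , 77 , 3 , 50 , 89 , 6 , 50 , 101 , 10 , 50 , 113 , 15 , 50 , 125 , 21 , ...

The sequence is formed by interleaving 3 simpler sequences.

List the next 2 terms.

Read the sequence 3 terms at a time; column i is its own pattern.
Track A: 50, 50, 50, 50, 50 (always 50).
Track B: 77, 89, 101, 113, 125 (arithmetic with common difference +12).
Track C: 3, 6, 10, 15, 21 (the triangular numbers T_2, T_3, …).
The 16th slot belongs to track A; its 6th term is 50.
The 17th slot belongs to track B; its 6th term is 137.

50, 137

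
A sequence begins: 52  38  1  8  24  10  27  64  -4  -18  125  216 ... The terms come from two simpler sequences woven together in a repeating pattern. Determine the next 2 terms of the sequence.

Positions follow the repeating pattern AABB; grouping by letter gives 2 tracks.
Subsequence A is 52, 38, 24, 10, -4, -18, which is arithmetic, step −14.
Subsequence B is 1, 8, 27, 64, 125, 216, which is perfect cubes starting at 1³.
Position 13 → subsequence A, term 7 = -32.
Position 14 falls in subsequence A as its term 8, giving -46.

-32, -46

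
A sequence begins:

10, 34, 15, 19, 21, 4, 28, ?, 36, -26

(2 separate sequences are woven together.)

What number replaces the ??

-11

Odd-indexed and even-indexed terms follow separate rules.
Subsequence A is 10, 15, 21, 28, 36, which is triangular numbers starting at T_4.
Subsequence B is 34, 19, 4, ?, -26, which is linear: a_n = 49 − 15·n.
Subsequence B's pattern makes the blank -11.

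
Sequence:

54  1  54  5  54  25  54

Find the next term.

125

Odd-indexed and even-indexed terms follow separate rules.
Track A: 54, 54, 54, 54 — always 54.
Track B: 1, 5, 25 — successive powers of 5.
Position 8 falls in track B as its term 4, giving 125.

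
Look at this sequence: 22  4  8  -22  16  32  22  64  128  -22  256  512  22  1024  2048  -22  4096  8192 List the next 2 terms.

22, 16384

Positions follow the repeating pattern ABB; grouping by letter gives 2 tracks.
Subsequence A is 22, -22, 22, -22, 22, -22, which is the oscillation 22·(−1)^(n+1).
Subsequence B is 4, 8, 16, 32, 64, 128, 256, 512, 1024, 2048, 4096, 8192, which is powers of 2.
Term 19 comes from subsequence A (its 7th entry): 22.
Term 20 comes from subsequence B (its 13th entry): 16384.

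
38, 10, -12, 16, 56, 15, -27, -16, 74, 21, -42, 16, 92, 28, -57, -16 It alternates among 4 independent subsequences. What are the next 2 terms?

The terms cycle through 4 interleaved subsequences.
Stream A: 38, 56, 74, 92 (arithmetic with common difference +18).
Stream B: 10, 15, 21, 28 (triangular numbers starting at T_4).
Stream C: -12, -27, -42, -57 (arithmetic, step −15).
Stream D: 16, -16, 16, -16 (alternating ±16).
Term 17 comes from stream A (its 5th entry): 110.
Position 18 → stream B, term 5 = 36.

110, 36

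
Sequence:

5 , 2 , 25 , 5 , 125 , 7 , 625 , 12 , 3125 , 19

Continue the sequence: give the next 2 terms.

15625, 31

Positions 1, 3, 5, … form one subsequence and positions 2, 4, 6, … form another.
Subsequence A is 5, 25, 125, 625, 3125, which is geometric, ×5 each step.
Subsequence B is 2, 5, 7, 12, 19, which is Fibonacci-style (each term is the sum of the two before it).
Position 11 → subsequence A, term 6 = 15625.
The 12th slot belongs to subsequence B; its 6th term is 31.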